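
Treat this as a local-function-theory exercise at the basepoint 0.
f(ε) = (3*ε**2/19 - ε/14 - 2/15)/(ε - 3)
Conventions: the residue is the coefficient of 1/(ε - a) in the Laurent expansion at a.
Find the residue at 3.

The residue is 4283/3990.

At the order-1 pole 3 set g(ε) = (ε - (3))*f(ε) = 3*ε**2/19 - ε/14 - 2/15.
Simple pole: residue = g(a) at a = 3, which is 4283/3990.


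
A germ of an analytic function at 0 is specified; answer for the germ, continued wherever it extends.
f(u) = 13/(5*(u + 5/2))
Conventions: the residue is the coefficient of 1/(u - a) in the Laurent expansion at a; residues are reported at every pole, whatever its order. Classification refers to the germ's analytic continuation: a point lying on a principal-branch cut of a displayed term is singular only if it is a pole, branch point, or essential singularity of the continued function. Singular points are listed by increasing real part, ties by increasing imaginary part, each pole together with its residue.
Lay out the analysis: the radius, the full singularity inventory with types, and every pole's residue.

Radius of convergence at 0: 5/2.
At -5/2: a pole of order 1; residue 13/5.

Denominator factor (u + 5/2): pole of order 1 at -5/2, modulus 5/2.
The radius of convergence is the smallest modulus among the singular points: 5/2.
At the order-1 pole -5/2 set g(u) = (u - (-5/2))*f(u) = 13/5.
Simple pole: residue = g(a) at a = -5/2, which is 13/5.


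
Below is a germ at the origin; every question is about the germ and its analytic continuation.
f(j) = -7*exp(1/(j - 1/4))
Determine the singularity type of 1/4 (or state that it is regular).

The exponent 1/(j - (1/4)) has a pole at 1/4, so exp(1/(j - (1/4))) takes every nonzero value near it: an essential singularity (not a pole of any order).

The point is an essential singularity.


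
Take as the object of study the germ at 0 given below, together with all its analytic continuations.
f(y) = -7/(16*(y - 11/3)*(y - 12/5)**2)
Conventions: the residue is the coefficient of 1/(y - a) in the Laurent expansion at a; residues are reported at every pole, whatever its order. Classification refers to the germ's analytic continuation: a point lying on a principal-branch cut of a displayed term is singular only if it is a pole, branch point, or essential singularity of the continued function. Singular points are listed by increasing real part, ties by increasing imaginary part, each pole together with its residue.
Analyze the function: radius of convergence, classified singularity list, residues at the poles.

Denominator factor (y - 11/3): pole of order 1 at 11/3, modulus 11/3.
Denominator factor (y - 12/5)^2: pole of order 2 at 12/5, modulus 12/5.
The radius of convergence is the smallest modulus among the singular points: 12/5.
At the order-2 pole 12/5 set g(y) = (y - (12/5))^2*f(y) = -7/(16*(y - 11/3)).
Order-2 pole: residue = g'(a); g'(12/5) = 1575/5776, so the residue is 1575/5776.
At the order-1 pole 11/3 set g(y) = (y - (11/3))*f(y) = -7/(16*(y - 12/5)**2).
Simple pole: residue = g(a) at a = 11/3, which is -1575/5776.
List the singular points by increasing real part (a conjugate pair: the negative imaginary part first).

Radius of convergence at 0: 12/5.
At 12/5: a pole of order 2; residue 1575/5776.
At 11/3: a pole of order 1; residue -1575/5776.


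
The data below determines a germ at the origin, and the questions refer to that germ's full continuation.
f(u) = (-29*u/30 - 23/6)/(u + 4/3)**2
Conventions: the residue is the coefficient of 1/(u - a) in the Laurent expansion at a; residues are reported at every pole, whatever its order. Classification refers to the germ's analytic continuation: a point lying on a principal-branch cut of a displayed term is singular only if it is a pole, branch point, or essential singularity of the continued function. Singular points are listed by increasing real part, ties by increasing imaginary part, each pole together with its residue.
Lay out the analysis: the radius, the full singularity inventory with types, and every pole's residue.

Radius of convergence at 0: 4/3.
At -4/3: a pole of order 2; residue -29/30.

Denominator factor (u + 4/3)^2: pole of order 2 at -4/3, modulus 4/3.
The radius of convergence is the smallest modulus among the singular points: 4/3.
At the order-2 pole -4/3 set g(u) = (u - (-4/3))^2*f(u) = -29*u/30 - 23/6.
Order-2 pole: residue = g'(a); g'(-4/3) = -29/30, so the residue is -29/30.


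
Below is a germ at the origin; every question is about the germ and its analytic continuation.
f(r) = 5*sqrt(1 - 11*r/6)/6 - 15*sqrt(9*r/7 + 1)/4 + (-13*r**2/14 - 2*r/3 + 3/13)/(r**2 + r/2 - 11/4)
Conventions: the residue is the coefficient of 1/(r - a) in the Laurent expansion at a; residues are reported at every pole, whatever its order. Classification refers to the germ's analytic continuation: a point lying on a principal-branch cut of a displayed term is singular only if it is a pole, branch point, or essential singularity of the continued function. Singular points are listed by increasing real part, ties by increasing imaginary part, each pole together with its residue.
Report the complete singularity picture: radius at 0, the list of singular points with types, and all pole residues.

Denominator factor (r**2 + r/2 - 11/4): discriminant 45/4, real irrational roots -1/4 + (3/4)*sqrt(5) and -1/4 - (3/4)*sqrt(5); poles of order 1, moduli -1/4 + (3/4)*sqrt(5) and 1/4 + (3/4)*sqrt(5).
Branch term (5/6)*sqrt(1 - r/(6/11)): its argument vanishes at r = 6/11, a square-root branch point, modulus 6/11.
Branch term (-15/4)*sqrt(1 - r/(-7/9)): its argument vanishes at r = -7/9, a square-root branch point, modulus 7/9.
The radius of convergence is the smallest modulus among the singular points: 6/11.
The branch terms are analytic at -1/4 - (3/4)*sqrt(5) and contribute nothing to the residue; only the rational part matters.
The factor r**2 + r/2 - 11/4 splits as (r - a)(r - a') with a = -1/4 - (3/4)*sqrt(5), a' = -1/4 + (3/4)*sqrt(5). At the order-1 pole a set g(r) = (r - a)*(rational part) = [-13*r**2/14 - 2*r/3 + 3/13] / (r - a').
Simple pole: residue = g(a) at a = -1/4 - (3/4)*sqrt(5), which is -17/168 + (1985/6552)*sqrt(5).
The branch terms are analytic at -1/4 + (3/4)*sqrt(5) and contribute nothing to the residue; only the rational part matters.
The factor r**2 + r/2 - 11/4 splits as (r - a)(r - a') with a = -1/4 + (3/4)*sqrt(5), a' = -1/4 - (3/4)*sqrt(5). At the order-1 pole a set g(r) = (r - a)*(rational part) = [-13*r**2/14 - 2*r/3 + 3/13] / (r - a').
Simple pole: residue = g(a) at a = -1/4 + (3/4)*sqrt(5), which is -17/168 - (1985/6552)*sqrt(5).
List the singular points by increasing real part (a conjugate pair: the negative imaginary part first).

Radius of convergence at 0: 6/11.
At -1/4 - (3/4)*sqrt(5): a pole of order 1; residue -17/168 + (1985/6552)*sqrt(5).
At -7/9: an algebraic (square-root) branch point.
At 6/11: an algebraic (square-root) branch point.
At -1/4 + (3/4)*sqrt(5): a pole of order 1; residue -17/168 - (1985/6552)*sqrt(5).


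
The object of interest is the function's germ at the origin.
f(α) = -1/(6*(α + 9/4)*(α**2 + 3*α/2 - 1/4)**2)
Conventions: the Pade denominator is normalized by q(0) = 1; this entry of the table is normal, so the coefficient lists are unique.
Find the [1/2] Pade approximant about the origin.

Taylor coefficients needed (expand at 0): a_0 = -32/27, a_1 = -3328/243, a_2 = -287360/2187, a_3 = -22365184/19683.
Write the denominator as Q(α) = 1 + q1*α + q2*α^2. Requiring Q*f - P = O(α^4) with deg P <= 1 kills the coefficients of α^2..α^3 in Q*f:
  α^2: a_2 + q1*a_1 + q2*a_0 = 0, i.e. -287360/2187 + (-3328/243)*q1 + (-32/27)*q2 = 0.
  α^3: a_3 + q1*a_2 + q2*a_1 = 0, i.e. -22365184/19683 + (-287360/2187)*q1 + (-3328/243)*q2 = 0.
Solving this linear system: q1 = -128/9, q2 = 1444/27.
The numerator is Q*f truncated at degree 1: P0 = a_0 = -32/27; P1 = a_1 + q1*a_0 = 256/81.

The Pade approximant has numerator coefficients [-32/27, 256/81]; denominator coefficients [1, -128/9, 1444/27].


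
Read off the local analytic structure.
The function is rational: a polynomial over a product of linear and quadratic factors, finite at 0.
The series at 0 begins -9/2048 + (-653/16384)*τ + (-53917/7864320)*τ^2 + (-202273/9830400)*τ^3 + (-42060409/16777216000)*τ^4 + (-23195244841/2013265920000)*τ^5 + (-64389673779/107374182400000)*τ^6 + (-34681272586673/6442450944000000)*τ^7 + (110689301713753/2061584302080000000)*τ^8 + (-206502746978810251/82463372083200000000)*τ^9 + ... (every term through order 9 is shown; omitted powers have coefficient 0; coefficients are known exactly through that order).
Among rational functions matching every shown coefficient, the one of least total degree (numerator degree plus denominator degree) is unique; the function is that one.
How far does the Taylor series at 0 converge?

No rational of total degree below 8 reproduces all 10 coefficients; solving the [2/6] Pade equations on them gives f(τ) = (-11*τ**2/27 - 13*τ/9 - 5/32)/((τ**2 - τ/6 - 8/3)**2*(τ**2 + τ/4 + 5)), whose expansion matches every shown term.
Denominator factor (τ**2 + τ/4 + 5): discriminant -319/16, complex-conjugate roots (-1/8) + ((1/8)*sqrt(319))*i and (-1/8) - ((1/8)*sqrt(319))*i; poles of order 1, moduli sqrt(5) and sqrt(5).
Denominator factor (τ**2 - τ/6 - 8/3)^2: discriminant 385/36, real irrational roots 1/12 + (1/12)*sqrt(385) and 1/12 - (1/12)*sqrt(385); poles of order 2, moduli 1/12 + (1/12)*sqrt(385) and -1/12 + (1/12)*sqrt(385).
The radius of convergence is the smallest modulus among the singular points: -1/12 + (1/12)*sqrt(385).

The radius of convergence is -1/12 + (1/12)*sqrt(385).


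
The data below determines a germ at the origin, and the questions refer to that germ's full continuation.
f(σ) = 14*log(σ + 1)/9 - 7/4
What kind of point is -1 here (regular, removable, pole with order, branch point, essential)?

The term (14/9)*log(1 - σ/(-1)) has argument 1 - -1/(-1) = 0 at -1: a logarithmic (infinitely-sheeted) branch point; the remaining terms are analytic or single-valued there.

The point is a logarithmic branch point.


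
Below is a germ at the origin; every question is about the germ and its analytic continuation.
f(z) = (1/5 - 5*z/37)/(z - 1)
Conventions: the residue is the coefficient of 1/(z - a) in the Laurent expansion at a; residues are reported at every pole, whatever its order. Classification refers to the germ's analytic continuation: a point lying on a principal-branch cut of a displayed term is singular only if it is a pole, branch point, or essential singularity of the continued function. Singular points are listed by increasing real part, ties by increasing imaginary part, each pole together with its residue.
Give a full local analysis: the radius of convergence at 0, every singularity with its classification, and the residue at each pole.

Denominator factor (z - 1): pole of order 1 at 1, modulus 1.
The radius of convergence is the smallest modulus among the singular points: 1.
At the order-1 pole 1 set g(z) = (z - (1))*f(z) = 1/5 - 5*z/37.
Simple pole: residue = g(a) at a = 1, which is 12/185.

Radius of convergence at 0: 1.
At 1: a pole of order 1; residue 12/185.


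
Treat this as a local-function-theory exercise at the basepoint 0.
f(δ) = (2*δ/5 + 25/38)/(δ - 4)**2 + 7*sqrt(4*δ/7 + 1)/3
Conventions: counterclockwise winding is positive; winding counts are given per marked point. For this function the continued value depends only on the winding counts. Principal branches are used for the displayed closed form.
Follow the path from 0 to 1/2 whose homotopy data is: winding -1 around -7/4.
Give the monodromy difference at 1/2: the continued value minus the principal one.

Continued minus principal equals -(2)*sqrt(7).

The rational part is single-valued and drops out of the difference; each branch term changes only by its own monodromy.
(7/3)*sqrt(1 - δ/(-7/4)): winding -1 is odd, the square root flips sign, contributing -2*(7/3)*sqrt(1 - (1/2)/(-7/4)) = -2*(7/3)*sqrt(9/7) = -(2)*sqrt(7).
Summing the contributions at δ = 1/2 gives -(2)*sqrt(7).


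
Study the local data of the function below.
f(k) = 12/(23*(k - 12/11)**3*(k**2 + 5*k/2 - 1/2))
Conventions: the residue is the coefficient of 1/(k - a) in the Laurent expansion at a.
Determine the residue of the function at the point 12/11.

The residue is 3146643720/13009013509.

At the order-3 pole 12/11 set g(k) = (k - (12/11))^3*f(k) = 12/(23*(k**2 + 5*k/2 - 1/2)).
Order-3 pole: residue = g''(a)/2; g''(12/11) = 6293287440/13009013509, so the residue is 3146643720/13009013509.


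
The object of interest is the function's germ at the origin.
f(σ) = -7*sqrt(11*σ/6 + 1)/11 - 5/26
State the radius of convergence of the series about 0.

Branch term (-7/11)*sqrt(1 - σ/(-6/11)): its argument vanishes at σ = -6/11, a square-root branch point, modulus 6/11.
The radius of convergence is the smallest modulus among the singular points: 6/11.

The radius of convergence is 6/11.


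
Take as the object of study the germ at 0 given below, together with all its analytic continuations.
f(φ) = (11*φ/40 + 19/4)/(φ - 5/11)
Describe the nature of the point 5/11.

The denominator factor φ - 5/11 vanishes at 5/11 and appears to the power 1; the numerator there equals 39/8, nonzero, and no other factor vanishes.
Hence a pole whose order is the multiplicity, 1.

The point is a pole of order 1.


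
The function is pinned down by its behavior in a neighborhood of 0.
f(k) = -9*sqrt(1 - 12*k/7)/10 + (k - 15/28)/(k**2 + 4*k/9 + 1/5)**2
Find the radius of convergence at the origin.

The radius of convergence is (1/5)*sqrt(5).

Denominator factor (k**2 + 4*k/9 + 1/5)^2: discriminant -244/405, complex-conjugate roots (-2/9) + ((1/45)*sqrt(305))*i and (-2/9) - ((1/45)*sqrt(305))*i; poles of order 2, moduli (1/5)*sqrt(5) and (1/5)*sqrt(5).
Branch term (-9/10)*sqrt(1 - k/(7/12)): its argument vanishes at k = 7/12, a square-root branch point, modulus 7/12.
The radius of convergence is the smallest modulus among the singular points: (1/5)*sqrt(5).


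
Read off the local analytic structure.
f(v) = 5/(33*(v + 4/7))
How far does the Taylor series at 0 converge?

Denominator factor (v + 4/7): pole of order 1 at -4/7, modulus 4/7.
The radius of convergence is the smallest modulus among the singular points: 4/7.

The radius of convergence is 4/7.


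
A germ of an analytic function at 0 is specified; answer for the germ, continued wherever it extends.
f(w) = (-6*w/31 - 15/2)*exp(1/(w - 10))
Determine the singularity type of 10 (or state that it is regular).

The point is an essential singularity.

The exponent 1/(w - (10)) has a pole at 10, so exp(1/(w - (10))) takes every nonzero value near it: an essential singularity (not a pole of any order).


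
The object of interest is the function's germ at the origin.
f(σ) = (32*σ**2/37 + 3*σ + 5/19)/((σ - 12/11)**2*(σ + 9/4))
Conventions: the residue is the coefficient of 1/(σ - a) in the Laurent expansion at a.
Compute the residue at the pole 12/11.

The residue is 326692/310023.

At the order-2 pole 12/11 set g(σ) = (σ - (12/11))^2*f(σ) = (32*σ**2/37 + 3*σ + 5/19)/(σ + 9/4).
Order-2 pole: residue = g'(a); g'(12/11) = 326692/310023, so the residue is 326692/310023.


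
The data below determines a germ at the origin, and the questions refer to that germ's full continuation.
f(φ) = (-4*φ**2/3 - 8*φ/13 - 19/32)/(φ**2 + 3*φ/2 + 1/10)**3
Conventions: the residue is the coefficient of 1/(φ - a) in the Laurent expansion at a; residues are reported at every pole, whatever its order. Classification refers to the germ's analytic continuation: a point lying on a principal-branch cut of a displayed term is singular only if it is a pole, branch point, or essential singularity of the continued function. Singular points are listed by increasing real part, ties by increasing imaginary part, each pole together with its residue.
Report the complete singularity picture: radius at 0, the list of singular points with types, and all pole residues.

Radius of convergence at 0: 3/4 - (1/20)*sqrt(185).
At -3/4 - (1/20)*sqrt(185): a pole of order 3; residue (126670/1975467)*sqrt(185).
At -3/4 + (1/20)*sqrt(185): a pole of order 3; residue -(126670/1975467)*sqrt(185).


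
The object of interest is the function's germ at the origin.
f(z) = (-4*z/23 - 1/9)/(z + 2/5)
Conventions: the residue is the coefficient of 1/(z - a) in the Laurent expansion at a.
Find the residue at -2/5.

The residue is -43/1035.

At the order-1 pole -2/5 set g(z) = (z - (-2/5))*f(z) = -4*z/23 - 1/9.
Simple pole: residue = g(a) at a = -2/5, which is -43/1035.


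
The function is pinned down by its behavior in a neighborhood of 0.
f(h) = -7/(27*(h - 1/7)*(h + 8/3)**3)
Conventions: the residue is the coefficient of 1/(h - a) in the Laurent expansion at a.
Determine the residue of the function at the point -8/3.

At the order-3 pole -8/3 set g(h) = (h - (-8/3))^3*f(h) = -7/(27*(h - 1/7)).
Order-3 pole: residue = g''(a)/2; g''(-8/3) = 4802/205379, so the residue is 2401/205379.

The residue is 2401/205379.


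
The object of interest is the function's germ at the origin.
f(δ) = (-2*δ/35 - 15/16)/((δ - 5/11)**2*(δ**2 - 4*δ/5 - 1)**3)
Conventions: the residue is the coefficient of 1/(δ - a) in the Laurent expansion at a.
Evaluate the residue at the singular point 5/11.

The residue is 22893882803/107564800000.


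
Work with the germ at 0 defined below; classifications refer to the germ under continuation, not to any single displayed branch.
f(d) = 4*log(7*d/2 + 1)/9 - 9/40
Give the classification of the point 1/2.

The point is a regular point.

There is no denominator, hence no pole anywhere.
Branch term log(1 - d/(-2/7)): argument at 1/2 is 11/4, nonzero, so 1/2 is not its branch point (a point on a principal cut is still regular for the continued germ).
So the germ continues analytically to 1/2.


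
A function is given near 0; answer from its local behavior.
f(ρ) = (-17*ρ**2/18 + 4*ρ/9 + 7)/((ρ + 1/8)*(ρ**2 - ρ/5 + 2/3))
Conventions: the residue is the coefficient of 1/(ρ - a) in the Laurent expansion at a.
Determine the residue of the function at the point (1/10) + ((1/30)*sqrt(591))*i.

The residue is (-32822/6111) - ((81658/1203867)*sqrt(591))*i.


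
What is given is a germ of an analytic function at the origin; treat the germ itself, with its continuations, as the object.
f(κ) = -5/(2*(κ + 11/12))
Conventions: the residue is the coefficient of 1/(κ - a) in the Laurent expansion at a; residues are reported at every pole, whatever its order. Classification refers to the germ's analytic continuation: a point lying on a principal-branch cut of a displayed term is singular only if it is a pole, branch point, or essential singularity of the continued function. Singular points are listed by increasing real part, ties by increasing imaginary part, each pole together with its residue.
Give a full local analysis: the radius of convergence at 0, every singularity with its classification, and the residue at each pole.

Radius of convergence at 0: 11/12.
At -11/12: a pole of order 1; residue -5/2.

Denominator factor (κ + 11/12): pole of order 1 at -11/12, modulus 11/12.
The radius of convergence is the smallest modulus among the singular points: 11/12.
At the order-1 pole -11/12 set g(κ) = (κ - (-11/12))*f(κ) = -5/2.
Simple pole: residue = g(a) at a = -11/12, which is -5/2.


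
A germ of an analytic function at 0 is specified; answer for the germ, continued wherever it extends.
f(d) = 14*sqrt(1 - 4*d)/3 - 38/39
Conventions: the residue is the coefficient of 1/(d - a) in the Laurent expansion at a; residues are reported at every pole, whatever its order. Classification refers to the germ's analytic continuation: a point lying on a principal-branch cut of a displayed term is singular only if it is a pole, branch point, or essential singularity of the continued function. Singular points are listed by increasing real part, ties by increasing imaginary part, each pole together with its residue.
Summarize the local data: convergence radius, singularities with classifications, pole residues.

Branch term (14/3)*sqrt(1 - d/(1/4)): its argument vanishes at d = 1/4, a square-root branch point, modulus 1/4.
The radius of convergence is the smallest modulus among the singular points: 1/4.

Radius of convergence at 0: 1/4.
At 1/4: an algebraic (square-root) branch point.


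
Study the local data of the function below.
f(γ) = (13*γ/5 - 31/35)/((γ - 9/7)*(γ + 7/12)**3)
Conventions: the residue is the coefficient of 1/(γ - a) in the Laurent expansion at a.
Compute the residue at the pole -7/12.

At the order-3 pole -7/12 set g(γ) = (γ - (-7/12))^3*f(γ) = (13*γ/5 - 31/35)/(γ - 9/7).
Order-3 pole: residue = g''(a)/2; g''(-7/12) = -14563584/19349465, so the residue is -7281792/19349465.

The residue is -7281792/19349465.


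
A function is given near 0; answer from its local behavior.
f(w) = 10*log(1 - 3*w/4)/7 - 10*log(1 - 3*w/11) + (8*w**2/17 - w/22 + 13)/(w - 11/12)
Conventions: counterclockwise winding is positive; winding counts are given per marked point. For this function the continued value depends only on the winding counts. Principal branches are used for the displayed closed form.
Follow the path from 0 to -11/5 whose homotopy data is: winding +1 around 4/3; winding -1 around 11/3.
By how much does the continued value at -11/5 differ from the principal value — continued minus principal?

Continued minus principal equals (160/7)*pi*i.

The rational part is single-valued and drops out of the difference; each branch term changes only by its own monodromy.
(10/7)*log(1 - w/(4/3)): each positive loop around 4/3 adds 2*pi*i to the log, so winding +1 contributes (10/7)*(1)*2*pi*i = (20/7)*pi*i.
(-10)*log(1 - w/(11/3)): each positive loop around 11/3 adds 2*pi*i to the log, so winding -1 contributes (-10)*(-1)*2*pi*i = (20)*pi*i.
Summing the contributions at w = -11/5 gives (160/7)*pi*i.


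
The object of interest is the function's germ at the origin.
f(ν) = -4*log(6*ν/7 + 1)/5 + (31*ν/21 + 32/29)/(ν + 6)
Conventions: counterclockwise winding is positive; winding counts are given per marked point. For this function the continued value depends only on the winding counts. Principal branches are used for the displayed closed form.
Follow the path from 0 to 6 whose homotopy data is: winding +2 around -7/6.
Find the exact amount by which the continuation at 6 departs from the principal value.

Continued minus principal equals -(16/5)*pi*i.

The rational part is single-valued and drops out of the difference; each branch term changes only by its own monodromy.
(-4/5)*log(1 - ν/(-7/6)): each positive loop around -7/6 adds 2*pi*i to the log, so winding +2 contributes (-4/5)*(2)*2*pi*i = -(16/5)*pi*i.
Summing the contributions at ν = 6 gives -(16/5)*pi*i.


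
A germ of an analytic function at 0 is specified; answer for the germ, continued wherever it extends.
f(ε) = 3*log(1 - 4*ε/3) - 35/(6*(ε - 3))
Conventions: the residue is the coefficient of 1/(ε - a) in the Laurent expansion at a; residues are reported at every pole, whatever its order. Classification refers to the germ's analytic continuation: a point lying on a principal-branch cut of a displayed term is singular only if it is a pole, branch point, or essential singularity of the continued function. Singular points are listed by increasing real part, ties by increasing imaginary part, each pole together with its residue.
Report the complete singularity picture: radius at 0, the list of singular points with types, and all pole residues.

Denominator factor (ε - 3): pole of order 1 at 3, modulus 3.
Branch term (3)*log(1 - ε/(3/4)): its argument vanishes at ε = 3/4, a logarithmic branch point, modulus 3/4.
The radius of convergence is the smallest modulus among the singular points: 3/4.
The branch term is analytic at 3 and contributes nothing to the residue; only the rational part matters.
At the order-1 pole 3 set g(ε) = (ε - (3))*(rational part) = -35/6.
Simple pole: residue = g(a) at a = 3, which is -35/6.
List the singular points by increasing real part (a conjugate pair: the negative imaginary part first).

Radius of convergence at 0: 3/4.
At 3/4: a logarithmic branch point.
At 3: a pole of order 1; residue -35/6.


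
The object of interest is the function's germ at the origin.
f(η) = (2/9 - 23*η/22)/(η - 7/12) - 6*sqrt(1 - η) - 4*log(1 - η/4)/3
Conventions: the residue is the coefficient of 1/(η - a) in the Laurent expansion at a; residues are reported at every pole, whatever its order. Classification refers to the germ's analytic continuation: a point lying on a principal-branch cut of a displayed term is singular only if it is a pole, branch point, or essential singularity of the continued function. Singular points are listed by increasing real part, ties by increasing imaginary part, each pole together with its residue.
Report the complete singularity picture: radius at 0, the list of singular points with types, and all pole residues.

Radius of convergence at 0: 7/12.
At 7/12: a pole of order 1; residue -307/792.
At 1: an algebraic (square-root) branch point.
At 4: a logarithmic branch point.

Denominator factor (η - 7/12): pole of order 1 at 7/12, modulus 7/12.
Branch term (-4/3)*log(1 - η/(4)): its argument vanishes at η = 4, a logarithmic branch point, modulus 4.
Branch term (-6)*sqrt(1 - η/(1)): its argument vanishes at η = 1, a square-root branch point, modulus 1.
The radius of convergence is the smallest modulus among the singular points: 7/12.
The branch terms are analytic at 7/12 and contribute nothing to the residue; only the rational part matters.
At the order-1 pole 7/12 set g(η) = (η - (7/12))*(rational part) = 2/9 - 23*η/22.
Simple pole: residue = g(a) at a = 7/12, which is -307/792.
List the singular points by increasing real part (a conjugate pair: the negative imaginary part first).


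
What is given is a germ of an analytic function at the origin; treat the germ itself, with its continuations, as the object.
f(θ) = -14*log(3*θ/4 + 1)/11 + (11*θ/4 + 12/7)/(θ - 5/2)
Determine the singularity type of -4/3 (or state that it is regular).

The term (-14/11)*log(1 - θ/(-4/3)) has argument 1 - -4/3/(-4/3) = 0 at -4/3: a logarithmic (infinitely-sheeted) branch point; the remaining terms are analytic or single-valued there.

The point is a logarithmic branch point.


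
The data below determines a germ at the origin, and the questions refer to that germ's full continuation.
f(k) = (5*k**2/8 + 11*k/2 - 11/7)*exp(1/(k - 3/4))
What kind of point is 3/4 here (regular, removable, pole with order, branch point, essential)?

The point is an essential singularity.

The exponent 1/(k - (3/4)) has a pole at 3/4, so exp(1/(k - (3/4))) takes every nonzero value near it: an essential singularity (not a pole of any order).


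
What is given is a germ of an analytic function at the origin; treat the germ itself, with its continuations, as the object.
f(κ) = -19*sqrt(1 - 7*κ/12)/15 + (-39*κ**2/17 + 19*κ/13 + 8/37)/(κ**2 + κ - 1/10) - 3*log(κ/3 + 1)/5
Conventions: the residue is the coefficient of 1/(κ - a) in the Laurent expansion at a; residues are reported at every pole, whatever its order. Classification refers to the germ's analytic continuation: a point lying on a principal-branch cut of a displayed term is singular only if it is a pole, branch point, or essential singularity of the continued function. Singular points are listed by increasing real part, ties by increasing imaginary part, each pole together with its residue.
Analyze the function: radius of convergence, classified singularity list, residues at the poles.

Denominator factor (κ**2 + κ - 1/10): discriminant 7/5, real irrational roots -1/2 + (1/10)*sqrt(35) and -1/2 - (1/10)*sqrt(35); poles of order 1, moduli -1/2 + (1/10)*sqrt(35) and 1/2 + (1/10)*sqrt(35).
Branch term (-19/15)*sqrt(1 - κ/(12/7)): its argument vanishes at κ = 12/7, a square-root branch point, modulus 12/7.
Branch term (-3/5)*log(1 - κ/(-3)): its argument vanishes at κ = -3, a logarithmic branch point, modulus 3.
The radius of convergence is the smallest modulus among the singular points: -1/2 + (1/10)*sqrt(35).
The branch terms are analytic at -1/2 - (1/10)*sqrt(35) and contribute nothing to the residue; only the rational part matters.
The factor κ**2 + κ - 1/10 splits as (κ - a)(κ - a') with a = -1/2 - (1/10)*sqrt(35), a' = -1/2 + (1/10)*sqrt(35). At the order-1 pole a set g(κ) = (κ - a)*(rational part) = [-39*κ**2/17 + 19*κ/13 + 8/37] / (κ - a').
Simple pole: residue = g(a) at a = -1/2 - (1/10)*sqrt(35), which is 415/221 + (154629/572390)*sqrt(35).
The branch terms are analytic at -1/2 + (1/10)*sqrt(35) and contribute nothing to the residue; only the rational part matters.
The factor κ**2 + κ - 1/10 splits as (κ - a)(κ - a') with a = -1/2 + (1/10)*sqrt(35), a' = -1/2 - (1/10)*sqrt(35). At the order-1 pole a set g(κ) = (κ - a)*(rational part) = [-39*κ**2/17 + 19*κ/13 + 8/37] / (κ - a').
Simple pole: residue = g(a) at a = -1/2 + (1/10)*sqrt(35), which is 415/221 - (154629/572390)*sqrt(35).
List the singular points by increasing real part (a conjugate pair: the negative imaginary part first).

Radius of convergence at 0: -1/2 + (1/10)*sqrt(35).
At -3: a logarithmic branch point.
At -1/2 - (1/10)*sqrt(35): a pole of order 1; residue 415/221 + (154629/572390)*sqrt(35).
At -1/2 + (1/10)*sqrt(35): a pole of order 1; residue 415/221 - (154629/572390)*sqrt(35).
At 12/7: an algebraic (square-root) branch point.


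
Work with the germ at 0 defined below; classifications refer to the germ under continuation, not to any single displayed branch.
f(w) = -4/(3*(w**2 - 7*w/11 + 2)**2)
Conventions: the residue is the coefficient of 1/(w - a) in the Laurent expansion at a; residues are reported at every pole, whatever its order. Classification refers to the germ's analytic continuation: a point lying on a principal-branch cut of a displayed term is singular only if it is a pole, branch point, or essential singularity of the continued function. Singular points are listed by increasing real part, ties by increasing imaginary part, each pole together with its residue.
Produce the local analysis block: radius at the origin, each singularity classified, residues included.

Radius of convergence at 0: sqrt(2).
At (7/22) - ((1/22)*sqrt(919))*i: a pole of order 2; residue -((10648/2533683)*sqrt(919))*i.
At (7/22) + ((1/22)*sqrt(919))*i: a pole of order 2; residue ((10648/2533683)*sqrt(919))*i.

Denominator factor (w**2 - 7*w/11 + 2)^2: discriminant -919/121, complex-conjugate roots (7/22) + ((1/22)*sqrt(919))*i and (7/22) - ((1/22)*sqrt(919))*i; poles of order 2, moduli sqrt(2) and sqrt(2).
The radius of convergence is the smallest modulus among the singular points: sqrt(2).
The factor w**2 - 7*w/11 + 2 splits as (w - a)(w - a') with a = (7/22) - ((1/22)*sqrt(919))*i, a' = (7/22) + ((1/22)*sqrt(919))*i. At the order-2 pole a set g(w) = (w - a)^2*f(w) = [-4/3] / (w - a')^2.
Order-2 pole: residue = g'(a); g'((7/22) - ((1/22)*sqrt(919))*i) = -((10648/2533683)*sqrt(919))*i, so the residue is -((10648/2533683)*sqrt(919))*i.
The factor w**2 - 7*w/11 + 2 splits as (w - a)(w - a') with a = (7/22) + ((1/22)*sqrt(919))*i, a' = (7/22) - ((1/22)*sqrt(919))*i. At the order-2 pole a set g(w) = (w - a)^2*f(w) = [-4/3] / (w - a')^2.
Order-2 pole: residue = g'(a); g'((7/22) + ((1/22)*sqrt(919))*i) = ((10648/2533683)*sqrt(919))*i, so the residue is ((10648/2533683)*sqrt(919))*i.
List the singular points by increasing real part (a conjugate pair: the negative imaginary part first).


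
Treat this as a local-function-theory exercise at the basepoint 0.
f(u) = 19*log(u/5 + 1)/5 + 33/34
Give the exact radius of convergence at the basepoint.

The radius of convergence is 5.

Branch term (19/5)*log(1 - u/(-5)): its argument vanishes at u = -5, a logarithmic branch point, modulus 5.
The radius of convergence is the smallest modulus among the singular points: 5.


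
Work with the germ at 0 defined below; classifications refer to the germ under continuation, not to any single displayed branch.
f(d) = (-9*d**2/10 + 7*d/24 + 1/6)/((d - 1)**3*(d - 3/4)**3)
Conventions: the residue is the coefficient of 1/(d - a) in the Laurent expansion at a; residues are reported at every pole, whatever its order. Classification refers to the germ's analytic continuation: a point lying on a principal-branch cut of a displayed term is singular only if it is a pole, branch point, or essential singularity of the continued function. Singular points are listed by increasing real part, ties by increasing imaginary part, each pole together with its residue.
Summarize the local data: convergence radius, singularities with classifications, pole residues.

Radius of convergence at 0: 3/4.
At 3/4: a pole of order 3; residue 8064/5.
At 1: a pole of order 3; residue -8064/5.

Denominator factor (d - 1)^3: pole of order 3 at 1, modulus 1.
Denominator factor (d - 3/4)^3: pole of order 3 at 3/4, modulus 3/4.
The radius of convergence is the smallest modulus among the singular points: 3/4.
At the order-3 pole 3/4 set g(d) = (d - (3/4))^3*f(d) = (-9*d**2/10 + 7*d/24 + 1/6)/(d - 1)**3.
Order-3 pole: residue = g''(a)/2; g''(3/4) = 16128/5, so the residue is 8064/5.
At the order-3 pole 1 set g(d) = (d - (1))^3*f(d) = (-9*d**2/10 + 7*d/24 + 1/6)/(d - 3/4)**3.
Order-3 pole: residue = g''(a)/2; g''(1) = -16128/5, so the residue is -8064/5.
List the singular points by increasing real part (a conjugate pair: the negative imaginary part first).


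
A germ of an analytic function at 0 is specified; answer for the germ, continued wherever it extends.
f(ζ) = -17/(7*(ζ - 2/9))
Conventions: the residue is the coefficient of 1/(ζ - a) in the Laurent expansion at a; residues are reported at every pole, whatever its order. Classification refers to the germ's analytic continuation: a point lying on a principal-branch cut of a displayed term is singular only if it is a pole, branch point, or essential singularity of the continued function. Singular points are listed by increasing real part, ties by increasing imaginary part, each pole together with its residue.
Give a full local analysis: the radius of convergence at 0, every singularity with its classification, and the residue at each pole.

Denominator factor (ζ - 2/9): pole of order 1 at 2/9, modulus 2/9.
The radius of convergence is the smallest modulus among the singular points: 2/9.
At the order-1 pole 2/9 set g(ζ) = (ζ - (2/9))*f(ζ) = -17/7.
Simple pole: residue = g(a) at a = 2/9, which is -17/7.

Radius of convergence at 0: 2/9.
At 2/9: a pole of order 1; residue -17/7.


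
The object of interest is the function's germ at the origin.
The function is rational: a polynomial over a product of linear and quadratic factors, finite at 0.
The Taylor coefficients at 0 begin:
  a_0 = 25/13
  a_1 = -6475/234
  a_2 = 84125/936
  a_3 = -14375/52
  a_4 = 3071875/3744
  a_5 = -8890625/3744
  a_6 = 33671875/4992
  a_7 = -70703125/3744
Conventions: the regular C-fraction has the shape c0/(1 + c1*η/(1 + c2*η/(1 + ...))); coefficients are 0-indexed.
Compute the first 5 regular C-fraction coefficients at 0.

The regular C-fraction coefficients are [25/13, 259/18, -103877/9324, 5405625/107616572, 353535/207754].

Taylor coefficients (read off): a_0 = 25/13, a_1 = -6475/234, a_2 = 84125/936, a_3 = -14375/52, a_4 = 3071875/3744.
c0 = a_0 = 25/13. Peel one level at a time: if S = 1 + c*η/S' with S'(0) = 1, then c is the η-coefficient of S and S' = c*η/(S - 1).
S_1 = c0/f = 1 + (259/18)*η + (103877/648)*η^2 + ...; c1 = 259/18.
S_2 = c1*η/(S_1 - 1) = 1 + (-103877/9324)*η + (600625/1073296)*η^2 + ...; c2 = -103877/9324.
S_3 = c2*η/(S_2 - 1) = 1 + (5405625/107616572)*η + (-7378678125/86323449032)*η^2 + ...; c3 = 5405625/107616572.
S_4 = c3*η/(S_3 - 1) = 1 + (353535/207754)*η + ...; c4 = 353535/207754.


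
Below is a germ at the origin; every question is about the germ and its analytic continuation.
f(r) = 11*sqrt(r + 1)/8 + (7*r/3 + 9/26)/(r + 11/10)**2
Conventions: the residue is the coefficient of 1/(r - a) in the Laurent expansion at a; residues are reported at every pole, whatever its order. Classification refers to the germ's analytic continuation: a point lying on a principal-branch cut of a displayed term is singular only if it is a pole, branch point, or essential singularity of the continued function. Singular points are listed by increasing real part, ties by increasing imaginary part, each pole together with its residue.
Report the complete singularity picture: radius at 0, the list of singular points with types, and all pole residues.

Denominator factor (r + 11/10)^2: pole of order 2 at -11/10, modulus 11/10.
Branch term (11/8)*sqrt(1 - r/(-1)): its argument vanishes at r = -1, a square-root branch point, modulus 1.
The radius of convergence is the smallest modulus among the singular points: 1.
The branch term is analytic at -11/10 and contributes nothing to the residue; only the rational part matters.
At the order-2 pole -11/10 set g(r) = (r - (-11/10))^2*(rational part) = 7*r/3 + 9/26.
Order-2 pole: residue = g'(a); g'(-11/10) = 7/3, so the residue is 7/3.
List the singular points by increasing real part (a conjugate pair: the negative imaginary part first).

Radius of convergence at 0: 1.
At -11/10: a pole of order 2; residue 7/3.
At -1: an algebraic (square-root) branch point.


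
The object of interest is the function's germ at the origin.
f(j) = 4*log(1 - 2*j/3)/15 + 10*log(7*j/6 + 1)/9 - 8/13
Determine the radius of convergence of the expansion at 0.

Branch term (10/9)*log(1 - j/(-6/7)): its argument vanishes at j = -6/7, a logarithmic branch point, modulus 6/7.
Branch term (4/15)*log(1 - j/(3/2)): its argument vanishes at j = 3/2, a logarithmic branch point, modulus 3/2.
The radius of convergence is the smallest modulus among the singular points: 6/7.

The radius of convergence is 6/7.


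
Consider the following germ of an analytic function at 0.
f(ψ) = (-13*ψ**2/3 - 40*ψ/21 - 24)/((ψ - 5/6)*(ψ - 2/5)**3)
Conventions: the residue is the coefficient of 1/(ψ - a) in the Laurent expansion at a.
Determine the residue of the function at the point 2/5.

At the order-3 pole 2/5 set g(ψ) = (ψ - (2/5))^3*f(ψ) = (-13*ψ**2/3 - 40*ψ/21 - 24)/(ψ - 5/6).
Order-3 pole: residue = g''(a)/2; g''(2/5) = 831500/1183, so the residue is 415750/1183.

The residue is 415750/1183.


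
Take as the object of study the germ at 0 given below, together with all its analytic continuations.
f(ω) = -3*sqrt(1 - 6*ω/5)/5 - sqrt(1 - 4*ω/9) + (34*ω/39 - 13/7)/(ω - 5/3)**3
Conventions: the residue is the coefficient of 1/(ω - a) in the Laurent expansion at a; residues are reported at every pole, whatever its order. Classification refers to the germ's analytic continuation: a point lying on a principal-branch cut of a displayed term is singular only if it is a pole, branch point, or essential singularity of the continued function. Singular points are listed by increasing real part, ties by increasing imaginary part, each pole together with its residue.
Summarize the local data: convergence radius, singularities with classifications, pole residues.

Denominator factor (ω - 5/3)^3: pole of order 3 at 5/3, modulus 5/3.
Branch term (-1)*sqrt(1 - ω/(9/4)): its argument vanishes at ω = 9/4, a square-root branch point, modulus 9/4.
Branch term (-3/5)*sqrt(1 - ω/(5/6)): its argument vanishes at ω = 5/6, a square-root branch point, modulus 5/6.
The radius of convergence is the smallest modulus among the singular points: 5/6.
The branch terms are analytic at 5/3 and contribute nothing to the residue; only the rational part matters.
At the order-3 pole 5/3 set g(ω) = (ω - (5/3))^3*(rational part) = 34*ω/39 - 13/7.
Order-3 pole: residue = g''(a)/2; g''(5/3) = 0, so the residue is 0.
List the singular points by increasing real part (a conjugate pair: the negative imaginary part first).

Radius of convergence at 0: 5/6.
At 5/6: an algebraic (square-root) branch point.
At 5/3: a pole of order 3; residue 0.
At 9/4: an algebraic (square-root) branch point.


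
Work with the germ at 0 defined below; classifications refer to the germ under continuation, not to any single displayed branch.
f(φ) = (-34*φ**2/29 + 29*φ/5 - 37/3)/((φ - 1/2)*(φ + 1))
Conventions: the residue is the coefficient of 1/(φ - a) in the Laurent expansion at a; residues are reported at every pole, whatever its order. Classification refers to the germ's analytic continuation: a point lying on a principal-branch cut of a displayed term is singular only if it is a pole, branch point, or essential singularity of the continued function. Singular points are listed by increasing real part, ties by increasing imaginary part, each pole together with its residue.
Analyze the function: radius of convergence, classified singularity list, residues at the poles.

Radius of convergence at 0: 1/2.
At -1: a pole of order 1; residue 16796/1305.
At 1/2: a pole of order 1; residue -8462/1305.

Denominator factor (φ + 1): pole of order 1 at -1, modulus 1.
Denominator factor (φ - 1/2): pole of order 1 at 1/2, modulus 1/2.
The radius of convergence is the smallest modulus among the singular points: 1/2.
At the order-1 pole -1 set g(φ) = (φ - (-1))*f(φ) = (-34*φ**2/29 + 29*φ/5 - 37/3)/(φ - 1/2).
Simple pole: residue = g(a) at a = -1, which is 16796/1305.
At the order-1 pole 1/2 set g(φ) = (φ - (1/2))*f(φ) = (-34*φ**2/29 + 29*φ/5 - 37/3)/(φ + 1).
Simple pole: residue = g(a) at a = 1/2, which is -8462/1305.
List the singular points by increasing real part (a conjugate pair: the negative imaginary part first).
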